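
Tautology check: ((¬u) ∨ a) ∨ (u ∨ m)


Build the truth table over {a, m, u}:
a | m | u | φ
-------------
F | F | F | T
T | F | F | T
F | T | F | T
T | T | F | T
F | F | T | T
T | F | T | T
F | T | T | T
T | T | T | T
Every row evaluates to true.

Yes, it is a tautology.


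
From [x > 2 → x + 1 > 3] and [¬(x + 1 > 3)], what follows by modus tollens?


Modus tollens: from (P → Q) and ¬Q, infer ¬P.
Q = 'x + 1 > 3' is denied; since P → Q, P must also fail.

Not (x > 2).


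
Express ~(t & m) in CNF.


Step 1: Apply De Morgan: ¬(t ∧ m) = ¬t ∨ ¬m.

(~t) | (~m)


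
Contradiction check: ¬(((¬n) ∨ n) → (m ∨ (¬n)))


Truth table over {m, n}:
m | n | φ
---------
F | F | F
T | F | F
F | T | T
T | T | F
Satisfying assignment at row 3: m=F, n=T gives T.

No, it is not a contradiction.


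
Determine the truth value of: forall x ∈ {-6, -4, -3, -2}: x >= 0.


Evaluate the predicate on each element: -6:False, -4:False, -3:False, -2:False.
Counterexample x = -6 fails the predicate.

False


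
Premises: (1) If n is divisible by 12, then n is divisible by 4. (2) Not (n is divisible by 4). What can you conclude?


Modus tollens: from (P → Q) and ¬Q, infer ¬P.
Q = 'n is divisible by 4' is denied; since P → Q, P must also fail.

Not (n is divisible by 12).


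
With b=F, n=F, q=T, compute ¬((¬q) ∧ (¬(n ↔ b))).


Substitute b=F, n=F, q=T:
¬q = F
n ↔ b = F ↔ F = T
¬(n ↔ b) = F
(¬q) ∧ (¬(n ↔ b)) = F ∧ F = F
¬((¬q) ∧ (¬(n ↔ b))) = T

T


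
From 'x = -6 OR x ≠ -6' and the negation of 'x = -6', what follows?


Disjunctive syllogism: from (P ∨ Q) and ¬P, infer Q.
One disjunct, 'x = -6', is ruled out; the other must hold.

x ≠ -6


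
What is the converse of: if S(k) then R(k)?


The converse of (P → Q) is (Q → P). It is not in general equivalent to the original.
Here P = 'S(k)' and Q = 'R(k)'.

If R(k), then S(k).


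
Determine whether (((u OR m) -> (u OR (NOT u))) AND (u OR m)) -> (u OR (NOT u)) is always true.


Build the truth table over {m, u}:
m | u | φ
---------
F | F | T
T | F | T
F | T | T
T | T | T
Every row evaluates to true.

Yes, it is a tautology.


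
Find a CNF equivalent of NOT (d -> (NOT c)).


Step 1: Rewrite d → (¬c) as ¬d ∨ (¬c).
Step 2: Negate: ¬(¬d ∨ (¬c)) = d ∧ ¬(¬c) (De Morgan + double negation).
Step 3: Eliminate any double negations (¬¬X = X).

d AND c


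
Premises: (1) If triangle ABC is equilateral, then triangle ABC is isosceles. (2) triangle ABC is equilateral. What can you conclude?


Modus ponens: from (P → Q) and P, infer Q.
P = 'triangle ABC is equilateral' is asserted, and P → Q holds, so Q follows.

triangle ABC is isosceles.


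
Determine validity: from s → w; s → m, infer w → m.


This is (no valid rule). There exist truth assignments where the premises are all true but the conclusion is false.

Invalid.


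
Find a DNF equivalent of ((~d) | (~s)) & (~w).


Step 1: Distribute ∧ over ∨: ((¬d) ∨ (¬s)) ∧ (¬w) = ((¬d) ∧ (¬w)) ∨ ((¬s) ∧ (¬w)).

((~d) & (~w)) | ((~s) & (~w))


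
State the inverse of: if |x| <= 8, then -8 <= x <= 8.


The inverse of (P → Q) is (¬P → ¬Q). It is equivalent to the converse, not to the original.
Here P = '|x| <= 8' and Q = '-8 <= x <= 8'.

If not (|x| <= 8), then not (-8 <= x <= 8).


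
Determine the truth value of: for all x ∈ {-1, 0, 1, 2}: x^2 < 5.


Evaluate the predicate on each element: -1:T, 0:T, 1:T, 2:T.
Every element satisfies the predicate.

T


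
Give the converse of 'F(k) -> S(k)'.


The converse of (P → Q) is (Q → P). It is not in general equivalent to the original.
Here P = 'F(k)' and Q = 'S(k)'.

If S(k), then F(k).


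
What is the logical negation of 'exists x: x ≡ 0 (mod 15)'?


¬(forall x: φ) = exists x: ¬φ, and ¬(exists x: φ) = forall x: ¬φ.
Apply to the existential statement.

forall x: ~(x ≡ 0 (mod 15))


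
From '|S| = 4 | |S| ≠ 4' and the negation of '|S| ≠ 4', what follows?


Disjunctive syllogism: from (P ∨ Q) and ¬P, infer Q.
One disjunct, '|S| ≠ 4', is ruled out; the other must hold.

|S| = 4


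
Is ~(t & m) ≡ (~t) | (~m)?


Compare truth tables:
m | t | φ | ψ
-------------
False | False | True | True
True | False | True | True
False | True | True | True
True | True | False | False
The columns φ and ψ agree on every row.

Yes, they are logically equivalent.


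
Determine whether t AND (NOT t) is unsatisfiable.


Truth table over {t}:
t | φ
-----
F | F
T | F
Every row is false.

Yes, it is a contradiction.


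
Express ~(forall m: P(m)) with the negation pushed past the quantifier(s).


¬(forall x: φ) = exists x: ¬φ, and ¬(exists x: φ) = forall x: ¬φ.
Apply to the universal statement.

exists m: ~(P(m))


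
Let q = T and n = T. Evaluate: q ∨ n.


Disjunction is false only when both operands are false.
Substitute: q=T, n=T.
T ∨ T evaluates to T.

T


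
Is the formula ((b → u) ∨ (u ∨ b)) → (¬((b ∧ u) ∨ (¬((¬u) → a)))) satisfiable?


Search for a satisfying assignment over {a, b, u}.
Try a=T, b=F, u=F: the formula evaluates to T.
A satisfying assignment exists.

Satisfiable.


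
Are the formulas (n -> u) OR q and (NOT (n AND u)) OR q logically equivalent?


Compare truth tables:
n | q | u | φ | ψ
-----------------
F | F | F | T | T
T | F | F | F | T
F | T | F | T | T
T | T | F | T | T
F | F | T | T | T
T | F | T | T | F
F | T | T | T | T
T | T | T | T | T
They differ at row 2 (n=T, q=F, u=F): φ=F but ψ=T.

No, they are not logically equivalent.


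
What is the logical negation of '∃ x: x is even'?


¬(∀ x: φ) = ∃ x: ¬φ, and ¬(∃ x: φ) = ∀ x: ¬φ.
Apply to the existential statement.

∀ x: ¬(x is even)


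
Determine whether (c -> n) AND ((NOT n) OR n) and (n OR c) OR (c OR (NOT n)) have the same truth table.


Compare truth tables:
c | n | φ | ψ
-------------
F | F | T | T
T | F | F | T
F | T | T | T
T | T | T | T
They differ at row 2 (c=T, n=F): φ=F but ψ=T.

No, they are not logically equivalent.


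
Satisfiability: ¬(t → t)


Check all 2 assignments over {t}:
t | φ
-----
F | F
T | F
No assignment makes the formula true.

Unsatisfiable.


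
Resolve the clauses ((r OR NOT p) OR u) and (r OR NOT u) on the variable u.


The clauses contain complementary literals u and NOTu.
Resolution eliminates this pair and disjoins the remaining literals (merging duplicates).

(r OR NOT p)


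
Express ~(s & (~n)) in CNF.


Step 1: Apply De Morgan: ¬(s ∧ (¬n)) = ¬s ∨ ¬(¬n).
Step 2: Eliminate any double negations (¬¬X = X).

(~s) | n


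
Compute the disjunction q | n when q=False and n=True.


Disjunction is false only when both operands are false.
Substitute: q=False, n=True.
False | True evaluates to True.

True


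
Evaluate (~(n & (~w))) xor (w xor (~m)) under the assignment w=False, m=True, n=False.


Substitute w=False, m=True, n=False:
~w = True
n & (~w) = False & True = False
~(n & (~w)) = True
~m = False
w xor (~m) = False xor False = False
(~(n & (~w))) xor (w xor (~m)) = True xor False = True

True


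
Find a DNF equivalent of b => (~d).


Step 1: Rewrite b → (¬d) as ¬b ∨ (¬d).

(~b) | (~d)


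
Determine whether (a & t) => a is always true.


Build the truth table over {a, t}:
a | t | φ
---------
False | False | True
True | False | True
False | True | True
True | True | True
Every row evaluates to true.

Yes, it is a tautology.


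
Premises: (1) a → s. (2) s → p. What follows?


Hypothetical syllogism: from (P → Q) and (Q → R), infer (P → R).
Chain the two implications through the shared middle term 's'.

a → p


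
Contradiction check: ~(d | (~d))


Truth table over {d}:
d | φ
-----
False | False
True | False
Every row is false.

Yes, it is a contradiction.


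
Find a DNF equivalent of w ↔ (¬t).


Step 1: w ↔ (¬t) is true exactly when both agree: (w ∧ (¬t)) ∨ (¬w ∧ ¬(¬t)).
Step 2: Eliminate any double negations (¬¬X = X).

(w ∧ (¬t)) ∨ ((¬w) ∧ t)


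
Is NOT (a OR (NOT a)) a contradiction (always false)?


Truth table over {a}:
a | φ
-----
F | F
T | F
Every row is false.

Yes, it is a contradiction.


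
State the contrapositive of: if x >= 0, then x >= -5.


The contrapositive of (P → Q) is (¬Q → ¬P); it is logically equivalent to the original.
Here P = 'x >= 0' and Q = 'x >= -5'.

If not (x >= -5), then not (x >= 0).


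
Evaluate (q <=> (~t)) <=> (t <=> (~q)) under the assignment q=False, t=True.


Substitute q=False, t=True:
~t = False
q <=> (~t) = False <=> False = True
~q = True
t <=> (~q) = True <=> True = True
(q <=> (~t)) <=> (t <=> (~q)) = True <=> True = True

True


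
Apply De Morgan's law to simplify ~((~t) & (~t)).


De Morgan: the negation of a conjunction is the disjunction of the negations.
Distribute ~ across &, flipping it to |, and negate each literal.

t | t


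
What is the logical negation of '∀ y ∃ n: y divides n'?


Negation flips each quantifier (∀↔∃) and negates the inner predicate.
¬(∀ y ∃ n: φ) = ∃ y ∀ n: ¬φ.

∃ y ∀ n: ¬(y divides n)


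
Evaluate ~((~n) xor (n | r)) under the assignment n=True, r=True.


Substitute n=True, r=True:
~n = False
n | r = True | True = True
(~n) xor (n | r) = False xor True = True
~((~n) xor (n | r)) = False

False


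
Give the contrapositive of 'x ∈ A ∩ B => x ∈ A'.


The contrapositive of (P → Q) is (¬Q → ¬P); it is logically equivalent to the original.
Here P = 'x ∈ A ∩ B' and Q = 'x ∈ A'.

If not (x ∈ A), then not (x ∈ A ∩ B).


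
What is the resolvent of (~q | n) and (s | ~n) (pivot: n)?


The clauses contain complementary literals n and ~n.
Resolution eliminates this pair and disjoins the remaining literals (merging duplicates).

(~q | s)


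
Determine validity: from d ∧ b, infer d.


This matches the form of conjunction elimination: the conclusion follows in every model of the premises.

Valid.


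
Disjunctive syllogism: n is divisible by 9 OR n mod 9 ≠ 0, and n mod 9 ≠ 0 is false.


Disjunctive syllogism: from (P ∨ Q) and ¬P, infer Q.
One disjunct, 'n mod 9 ≠ 0', is ruled out; the other must hold.

n is divisible by 9


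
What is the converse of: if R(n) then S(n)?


The converse of (P → Q) is (Q → P). It is not in general equivalent to the original.
Here P = 'R(n)' and Q = 'S(n)'.

If S(n), then R(n).


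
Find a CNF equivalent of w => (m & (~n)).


Step 1: Rewrite w → (m ∧ (¬n)) as ¬w ∨ (m ∧ (¬n)).
Step 2: Distribute ∨ over ∧.

((~w) | m) & ((~w) | (~n))


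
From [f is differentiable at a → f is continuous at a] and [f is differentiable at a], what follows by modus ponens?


Modus ponens: from (P → Q) and P, infer Q.
P = 'f is differentiable at a' is asserted, and P → Q holds, so Q follows.

f is continuous at a.


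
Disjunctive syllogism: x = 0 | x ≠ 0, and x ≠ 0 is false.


Disjunctive syllogism: from (P ∨ Q) and ¬P, infer Q.
One disjunct, 'x ≠ 0', is ruled out; the other must hold.

x = 0


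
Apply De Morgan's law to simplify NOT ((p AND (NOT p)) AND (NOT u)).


De Morgan: the negation of a conjunction is the disjunction of the negations.
Distribute NOT across AND, flipping it to OR, and negate each literal.

((NOT p) OR p) OR u


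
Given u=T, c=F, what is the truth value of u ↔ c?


Biconditional is true when both operands have the same truth value.
Substitute: u=T, c=F.
T ↔ F evaluates to F.

F


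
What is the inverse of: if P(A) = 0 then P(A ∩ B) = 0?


The inverse of (P → Q) is (¬P → ¬Q). It is equivalent to the converse, not to the original.
Here P = 'P(A) = 0' and Q = 'P(A ∩ B) = 0'.

If not (P(A) = 0), then not (P(A ∩ B) = 0).


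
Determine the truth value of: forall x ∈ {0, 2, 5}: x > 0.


Evaluate the predicate on each element: 0:False, 2:True, 5:True.
Counterexample x = 0 fails the predicate.

False


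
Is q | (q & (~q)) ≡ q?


Compare truth tables:
q | φ | ψ
---------
False | False | False
True | True | True
The columns φ and ψ agree on every row.

Yes, they are logically equivalent.


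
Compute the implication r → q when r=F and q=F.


Implication is false only when antecedent is true and consequent is false.
Substitute: r=F, q=F.
F → F evaluates to T.

T


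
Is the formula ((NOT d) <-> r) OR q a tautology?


Build the truth table over {d, q, r}:
d | q | r | φ
-------------
F | F | F | F
T | F | F | T
F | T | F | T
T | T | F | T
F | F | T | T
T | F | T | F
F | T | T | T
T | T | T | T
Counterexample at row 1: with d=F, q=F, r=F, the formula is F.

No, it is not a tautology.


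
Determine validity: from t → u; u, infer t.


This is affirming the consequent (fallacy). There exist truth assignments where the premises are all true but the conclusion is false.

Invalid.


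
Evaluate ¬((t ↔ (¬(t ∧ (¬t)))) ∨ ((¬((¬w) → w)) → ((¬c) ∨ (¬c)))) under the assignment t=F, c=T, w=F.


Substitute t=F, c=T, w=F:
… (earlier sub-steps elided)
t ↔ (¬(t ∧ (¬t))) = F ↔ T = F
¬w = T
(¬w) → w = T → F = F
¬((¬w) → w) = T
¬c = F
¬c = F
(¬c) ∨ (¬c) = F ∨ F = F
(¬((¬w) → w)) → ((¬c) ∨ (¬c)) = T → F = F
(t ↔ (¬(t ∧ (¬t)))) ∨ ((¬((¬w) → w)) → ((¬c) ∨ (¬c))) = F ∨ F = F
¬((t ↔ (¬(t ∧ (¬t)))) ∨ ((¬((¬w) → w)) → ((¬c) ∨ (¬c)))) = T

T


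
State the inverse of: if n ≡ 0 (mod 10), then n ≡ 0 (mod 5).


The inverse of (P → Q) is (¬P → ¬Q). It is equivalent to the converse, not to the original.
Here P = 'n ≡ 0 (mod 10)' and Q = 'n ≡ 0 (mod 5)'.

If not (n ≡ 0 (mod 10)), then not (n ≡ 0 (mod 5)).


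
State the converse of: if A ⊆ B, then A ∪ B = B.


The converse of (P → Q) is (Q → P). It is not in general equivalent to the original.
Here P = 'A ⊆ B' and Q = 'A ∪ B = B'.

If A ∪ B = B, then A ⊆ B.


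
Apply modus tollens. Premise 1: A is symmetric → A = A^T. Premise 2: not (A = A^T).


Modus tollens: from (P → Q) and ¬Q, infer ¬P.
Q = 'A = A^T' is denied; since P → Q, P must also fail.

Not (A is symmetric).


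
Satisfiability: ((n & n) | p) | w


Search for a satisfying assignment over {n, p, w}.
Try n=True, p=False, w=False: the formula evaluates to True.
A satisfying assignment exists.

Satisfiable.


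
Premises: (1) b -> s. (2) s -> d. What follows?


Hypothetical syllogism: from (P → Q) and (Q → R), infer (P → R).
Chain the two implications through the shared middle term 's'.

b -> d


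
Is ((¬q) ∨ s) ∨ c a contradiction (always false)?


Truth table over {c, q, s}:
c | q | s | φ
-------------
F | F | F | T
T | F | F | T
F | T | F | F
T | T | F | T
F | F | T | T
T | F | T | T
F | T | T | T
T | T | T | T
Satisfying assignment at row 1: c=F, q=F, s=F gives T.

No, it is not a contradiction.


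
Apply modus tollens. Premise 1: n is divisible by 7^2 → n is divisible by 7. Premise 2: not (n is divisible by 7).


Modus tollens: from (P → Q) and ¬Q, infer ¬P.
Q = 'n is divisible by 7' is denied; since P → Q, P must also fail.

Not (n is divisible by 7^2).


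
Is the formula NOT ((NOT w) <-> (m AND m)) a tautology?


Build the truth table over {m, w}:
m | w | φ
---------
F | F | T
T | F | F
F | T | F
T | T | T
Counterexample at row 2: with m=T, w=F, the formula is F.

No, it is not a tautology.


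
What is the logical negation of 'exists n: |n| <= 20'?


¬(forall x: φ) = exists x: ¬φ, and ¬(exists x: φ) = forall x: ¬φ.
Apply to the existential statement.

forall n: ~(|n| <= 20)


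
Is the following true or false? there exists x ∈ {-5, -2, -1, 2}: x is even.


Evaluate the predicate on each element: -5:F, -2:T, -1:F, 2:T.
Witness x = -2 satisfies the predicate.

T


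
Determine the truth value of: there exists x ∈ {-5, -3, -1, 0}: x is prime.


Evaluate the predicate on each element: -5:F, -3:F, -1:F, 0:F.
No element satisfies the predicate.

F


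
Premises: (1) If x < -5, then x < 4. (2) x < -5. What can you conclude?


Modus ponens: from (P → Q) and P, infer Q.
P = 'x < -5' is asserted, and P → Q holds, so Q follows.

x < 4.


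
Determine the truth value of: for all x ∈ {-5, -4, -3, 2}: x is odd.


Evaluate the predicate on each element: -5:T, -4:F, -3:T, 2:F.
Counterexample x = -4 fails the predicate.

F


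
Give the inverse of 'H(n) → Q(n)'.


The inverse of (P → Q) is (¬P → ¬Q). It is equivalent to the converse, not to the original.
Here P = 'H(n)' and Q = 'Q(n)'.

If not (H(n)), then not (Q(n)).


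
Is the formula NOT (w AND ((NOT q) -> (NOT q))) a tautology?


Build the truth table over {q, w}:
q | w | φ
---------
F | F | T
T | F | T
F | T | F
T | T | F
Counterexample at row 3: with q=F, w=T, the formula is F.

No, it is not a tautology.


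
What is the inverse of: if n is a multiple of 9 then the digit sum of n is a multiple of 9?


The inverse of (P → Q) is (¬P → ¬Q). It is equivalent to the converse, not to the original.
Here P = 'n is a multiple of 9' and Q = 'the digit sum of n is a multiple of 9'.

If not (n is a multiple of 9), then not (the digit sum of n is a multiple of 9).


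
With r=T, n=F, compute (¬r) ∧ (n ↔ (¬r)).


Substitute r=T, n=F:
¬r = F
¬r = F
n ↔ (¬r) = F ↔ F = T
(¬r) ∧ (n ↔ (¬r)) = F ∧ T = F

F


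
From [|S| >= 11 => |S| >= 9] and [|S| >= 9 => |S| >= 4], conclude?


Hypothetical syllogism: from (P → Q) and (Q → R), infer (P → R).
Chain the two implications through the shared middle term '|S| >= 9'.

|S| >= 11 => |S| >= 4


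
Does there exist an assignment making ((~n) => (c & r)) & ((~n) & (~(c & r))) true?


Check all 8 assignments over {c, n, r}:
c | n | r | φ
-------------
False | False | False | False
True | False | False | False
False | True | False | False
True | True | False | False
False | False | True | False
True | False | True | False
False | True | True | False
True | True | True | False
No assignment makes the formula true.

Unsatisfiable.


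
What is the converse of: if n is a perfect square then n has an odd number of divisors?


The converse of (P → Q) is (Q → P). It is not in general equivalent to the original.
Here P = 'n is a perfect square' and Q = 'n has an odd number of divisors'.

If n has an odd number of divisors, then n is a perfect square.


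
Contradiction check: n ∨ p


Truth table over {n, p}:
n | p | φ
---------
F | F | F
T | F | T
F | T | T
T | T | T
Satisfying assignment at row 2: n=T, p=F gives T.

No, it is not a contradiction.


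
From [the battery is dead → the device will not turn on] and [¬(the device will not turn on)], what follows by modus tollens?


Modus tollens: from (P → Q) and ¬Q, infer ¬P.
Q = 'the device will not turn on' is denied; since P → Q, P must also fail.

Not (the battery is dead).


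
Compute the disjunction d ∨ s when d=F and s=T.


Disjunction is false only when both operands are false.
Substitute: d=F, s=T.
F ∨ T evaluates to T.

T


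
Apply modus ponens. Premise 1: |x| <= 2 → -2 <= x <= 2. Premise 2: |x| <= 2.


Modus ponens: from (P → Q) and P, infer Q.
P = '|x| <= 2' is asserted, and P → Q holds, so Q follows.

-2 <= x <= 2.


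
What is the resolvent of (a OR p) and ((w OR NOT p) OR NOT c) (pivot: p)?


The clauses contain complementary literals p and NOTp.
Resolution eliminates this pair and disjoins the remaining literals (merging duplicates).

((a OR NOT c) OR w)


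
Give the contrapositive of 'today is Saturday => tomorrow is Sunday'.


The contrapositive of (P → Q) is (¬Q → ¬P); it is logically equivalent to the original.
Here P = 'today is Saturday' and Q = 'tomorrow is Sunday'.

If not (tomorrow is Sunday), then not (today is Saturday).


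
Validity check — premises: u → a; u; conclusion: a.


This matches the form of modus ponens: the conclusion follows in every model of the premises.

Valid.


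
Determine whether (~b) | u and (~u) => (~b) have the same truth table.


Compare truth tables:
b | u | φ | ψ
-------------
False | False | True | True
True | False | False | False
False | True | True | True
True | True | True | True
The columns φ and ψ agree on every row.

Yes, they are logically equivalent.


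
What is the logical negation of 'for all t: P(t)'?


¬(for all x: φ) = there exists x: ¬φ, and ¬(there exists x: φ) = for all x: ¬φ.
Apply to the universal statement.

there exists t: NOT(P(t))


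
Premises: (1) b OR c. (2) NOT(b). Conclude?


Disjunctive syllogism: from (P ∨ Q) and ¬P, infer Q.
One disjunct, 'b', is ruled out; the other must hold.

c


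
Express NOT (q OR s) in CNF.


Step 1: Apply De Morgan: ¬(q ∨ s) = ¬q ∧ ¬s.

(NOT q) AND (NOT s)


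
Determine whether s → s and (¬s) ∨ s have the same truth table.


Compare truth tables:
s | φ | ψ
---------
F | T | T
T | T | T
The columns φ and ψ agree on every row.

Yes, they are logically equivalent.


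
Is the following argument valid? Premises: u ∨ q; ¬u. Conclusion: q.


This matches the form of disjunctive syllogism: the conclusion follows in every model of the premises.

Valid.


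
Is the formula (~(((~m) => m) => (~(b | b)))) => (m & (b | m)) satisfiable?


Search for a satisfying assignment over {b, m}.
Try b=False, m=False: the formula evaluates to True.
A satisfying assignment exists.

Satisfiable.


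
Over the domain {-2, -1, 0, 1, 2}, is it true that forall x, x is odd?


Evaluate the predicate on each element: -2:False, -1:True, 0:False, 1:True, 2:False.
Counterexample x = -2 fails the predicate.

False


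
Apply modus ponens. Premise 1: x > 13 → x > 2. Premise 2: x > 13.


Modus ponens: from (P → Q) and P, infer Q.
P = 'x > 13' is asserted, and P → Q holds, so Q follows.

x > 2.


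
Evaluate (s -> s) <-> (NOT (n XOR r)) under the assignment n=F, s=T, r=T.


Substitute n=F, s=T, r=T:
s -> s = T -> T = T
n XOR r = F XOR T = T
NOT (n XOR r) = F
(s -> s) <-> (NOT (n XOR r)) = T <-> F = F

F


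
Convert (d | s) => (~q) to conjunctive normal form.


Step 1: Rewrite as ¬(d ∨ s) ∨ (¬q) = (¬d ∧ ¬s) ∨ (¬q).
Step 2: Distribute ∨ over ∧.

((~d) | (~q)) & ((~s) | (~q))


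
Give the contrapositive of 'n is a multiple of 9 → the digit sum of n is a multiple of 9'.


The contrapositive of (P → Q) is (¬Q → ¬P); it is logically equivalent to the original.
Here P = 'n is a multiple of 9' and Q = 'the digit sum of n is a multiple of 9'.

If not (the digit sum of n is a multiple of 9), then not (n is a multiple of 9).


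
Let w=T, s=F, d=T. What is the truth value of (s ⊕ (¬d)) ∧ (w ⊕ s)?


Substitute w=T, s=F, d=T:
¬d = F
s ⊕ (¬d) = F ⊕ F = F
w ⊕ s = T ⊕ F = T
(s ⊕ (¬d)) ∧ (w ⊕ s) = F ∧ T = F

F


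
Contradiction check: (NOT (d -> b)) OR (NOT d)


Truth table over {b, d}:
b | d | φ
---------
F | F | T
T | F | T
F | T | T
T | T | F
Satisfying assignment at row 1: b=F, d=F gives T.

No, it is not a contradiction.


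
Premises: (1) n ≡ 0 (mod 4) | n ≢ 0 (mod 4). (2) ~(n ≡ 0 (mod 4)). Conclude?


Disjunctive syllogism: from (P ∨ Q) and ¬P, infer Q.
One disjunct, 'n ≡ 0 (mod 4)', is ruled out; the other must hold.

n ≢ 0 (mod 4)


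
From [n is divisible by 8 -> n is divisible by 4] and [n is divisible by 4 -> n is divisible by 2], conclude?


Hypothetical syllogism: from (P → Q) and (Q → R), infer (P → R).
Chain the two implications through the shared middle term 'n is divisible by 4'.

n is divisible by 8 -> n is divisible by 2


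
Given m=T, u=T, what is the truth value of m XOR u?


Exclusive or is true when exactly one operand is true.
Substitute: m=T, u=T.
T XOR T evaluates to F.

F


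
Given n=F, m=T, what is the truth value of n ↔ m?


Biconditional is true when both operands have the same truth value.
Substitute: n=F, m=T.
F ↔ T evaluates to F.

F


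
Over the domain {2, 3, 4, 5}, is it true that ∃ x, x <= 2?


Evaluate the predicate on each element: 2:T, 3:F, 4:F, 5:F.
Witness x = 2 satisfies the predicate.

T


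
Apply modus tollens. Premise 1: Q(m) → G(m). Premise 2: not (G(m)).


Modus tollens: from (P → Q) and ¬Q, infer ¬P.
Q = 'G(m)' is denied; since P → Q, P must also fail.

Not (Q(m)).


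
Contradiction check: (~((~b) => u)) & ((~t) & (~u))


Truth table over {b, t, u}:
b | t | u | φ
-------------
False | False | False | True
True | False | False | False
False | True | False | False
True | True | False | False
False | False | True | False
True | False | True | False
False | True | True | False
True | True | True | False
Satisfying assignment at row 1: b=False, t=False, u=False gives True.

No, it is not a contradiction.


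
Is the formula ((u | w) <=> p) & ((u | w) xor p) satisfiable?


Check all 8 assignments over {p, u, w}:
p | u | w | φ
-------------
False | False | False | False
True | False | False | False
False | True | False | False
True | True | False | False
False | False | True | False
True | False | True | False
False | True | True | False
True | True | True | False
No assignment makes the formula true.

Unsatisfiable.


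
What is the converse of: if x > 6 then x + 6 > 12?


The converse of (P → Q) is (Q → P). It is not in general equivalent to the original.
Here P = 'x > 6' and Q = 'x + 6 > 12'.

If x + 6 > 12, then x > 6.


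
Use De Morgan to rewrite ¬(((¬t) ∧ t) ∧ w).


De Morgan: the negation of a conjunction is the disjunction of the negations.
Distribute ¬ across ∧, flipping it to ∨, and negate each literal.

(t ∨ (¬t)) ∨ (¬w)


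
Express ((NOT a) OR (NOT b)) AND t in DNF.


Step 1: Distribute ∧ over ∨: ((¬a) ∨ (¬b)) ∧ t = ((¬a) ∧ t) ∨ ((¬b) ∧ t).

((NOT a) AND t) OR ((NOT b) AND t)


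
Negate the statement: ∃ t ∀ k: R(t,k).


Negation flips each quantifier (∀↔∃) and negates the inner predicate.
¬(∃ t ∀ k: φ) = ∀ t ∃ k: ¬φ.

∀ t ∃ k: ¬(R(t,k))


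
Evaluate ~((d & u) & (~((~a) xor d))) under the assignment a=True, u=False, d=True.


Substitute a=True, u=False, d=True:
d & u = True & False = False
~a = False
(~a) xor d = False xor True = True
~((~a) xor d) = False
(d & u) & (~((~a) xor d)) = False & False = False
~((d & u) & (~((~a) xor d))) = True

True


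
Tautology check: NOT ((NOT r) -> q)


Build the truth table over {q, r}:
q | r | φ
---------
F | F | T
T | F | F
F | T | F
T | T | F
Counterexample at row 2: with q=T, r=F, the formula is F.

No, it is not a tautology.


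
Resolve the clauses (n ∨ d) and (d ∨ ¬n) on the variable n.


The clauses contain complementary literals n and ¬n.
Resolution eliminates this pair and disjoins the remaining literals (merging duplicates).

d


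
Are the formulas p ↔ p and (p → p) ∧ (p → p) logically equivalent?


Compare truth tables:
p | φ | ψ
---------
F | T | T
T | T | T
The columns φ and ψ agree on every row.

Yes, they are logically equivalent.


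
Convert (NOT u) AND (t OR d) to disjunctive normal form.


Step 1: Distribute ∧ over ∨: (¬u) ∧ (t ∨ d) = ((¬u) ∧ t) ∨ ((¬u) ∧ d).

((NOT u) AND t) OR ((NOT u) AND d)


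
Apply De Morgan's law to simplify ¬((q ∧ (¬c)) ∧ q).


De Morgan: the negation of a conjunction is the disjunction of the negations.
Distribute ¬ across ∧, flipping it to ∨, and negate each literal.

((¬q) ∨ c) ∨ (¬q)


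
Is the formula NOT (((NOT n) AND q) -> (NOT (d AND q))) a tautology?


Build the truth table over {d, n, q}:
d | n | q | φ
-------------
F | F | F | F
T | F | F | F
F | T | F | F
T | T | F | F
F | F | T | F
T | F | T | T
F | T | T | F
T | T | T | F
Counterexample at row 1: with d=F, n=F, q=F, the formula is F.

No, it is not a tautology.


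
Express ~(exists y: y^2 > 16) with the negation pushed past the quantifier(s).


¬(forall x: φ) = exists x: ¬φ, and ¬(exists x: φ) = forall x: ¬φ.
Apply to the existential statement.

forall y: ~(y^2 > 16)


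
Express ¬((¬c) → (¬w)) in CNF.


Step 1: Rewrite (¬c) → (¬w) as ¬(¬c) ∨ (¬w).
Step 2: Negate: ¬(¬(¬c) ∨ (¬w)) = (¬c) ∧ ¬(¬w) (De Morgan + double negation).
Step 3: Eliminate any double negations (¬¬X = X).

(¬c) ∧ w


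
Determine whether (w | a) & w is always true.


Build the truth table over {a, w}:
a | w | φ
---------
False | False | False
True | False | False
False | True | True
True | True | True
Counterexample at row 1: with a=False, w=False, the formula is False.

No, it is not a tautology.


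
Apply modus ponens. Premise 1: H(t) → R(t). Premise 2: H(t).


Modus ponens: from (P → Q) and P, infer Q.
P = 'H(t)' is asserted, and P → Q holds, so Q follows.

R(t).


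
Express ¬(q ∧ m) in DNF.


Step 1: Apply De Morgan: ¬(q ∧ m) = ¬q ∨ ¬m.

(¬q) ∨ (¬m)


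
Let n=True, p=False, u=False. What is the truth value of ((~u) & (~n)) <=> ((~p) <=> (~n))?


Substitute n=True, p=False, u=False:
~u = True
~n = False
(~u) & (~n) = True & False = False
~p = True
~n = False
(~p) <=> (~n) = True <=> False = False
((~u) & (~n)) <=> ((~p) <=> (~n)) = False <=> False = True

True


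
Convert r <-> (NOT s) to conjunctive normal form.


Step 1: Rewrite r ↔ (¬s) as (r → (¬s)) ∧ ((¬s) → r).
Step 2: Rewrite each implication as a disjunction.
Step 3: Eliminate any double negations (¬¬X = X).

((NOT r) OR (NOT s)) AND (s OR r)


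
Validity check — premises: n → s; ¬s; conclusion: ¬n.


This matches the form of modus tollens: the conclusion follows in every model of the premises.

Valid.


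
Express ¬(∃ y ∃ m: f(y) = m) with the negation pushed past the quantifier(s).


Negation flips each quantifier (∀↔∃) and negates the inner predicate.
¬(∃ y ∃ m: φ) = ∀ y ∀ m: ¬φ.

∀ y ∀ m: ¬(f(y) = m)


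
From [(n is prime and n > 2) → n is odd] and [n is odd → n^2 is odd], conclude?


Hypothetical syllogism: from (P → Q) and (Q → R), infer (P → R).
Chain the two implications through the shared middle term 'n is odd'.

(n is prime and n > 2) → n^2 is odd


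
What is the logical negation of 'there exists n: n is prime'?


¬(for all x: φ) = there exists x: ¬φ, and ¬(there exists x: φ) = for all x: ¬φ.
Apply to the existential statement.

for all n: NOT(n is prime)


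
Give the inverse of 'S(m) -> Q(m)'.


The inverse of (P → Q) is (¬P → ¬Q). It is equivalent to the converse, not to the original.
Here P = 'S(m)' and Q = 'Q(m)'.

If not (S(m)), then not (Q(m)).


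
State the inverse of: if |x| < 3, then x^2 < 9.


The inverse of (P → Q) is (¬P → ¬Q). It is equivalent to the converse, not to the original.
Here P = '|x| < 3' and Q = 'x^2 < 9'.

If not (|x| < 3), then not (x^2 < 9).


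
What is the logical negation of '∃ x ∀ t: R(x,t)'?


Negation flips each quantifier (∀↔∃) and negates the inner predicate.
¬(∃ x ∀ t: φ) = ∀ x ∃ t: ¬φ.

∀ x ∃ t: ¬(R(x,t))


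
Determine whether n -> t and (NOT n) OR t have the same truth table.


Compare truth tables:
n | t | φ | ψ
-------------
F | F | T | T
T | F | F | F
F | T | T | T
T | T | T | T
The columns φ and ψ agree on every row.

Yes, they are logically equivalent.


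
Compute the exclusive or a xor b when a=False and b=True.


Exclusive or is true when exactly one operand is true.
Substitute: a=False, b=True.
False xor True evaluates to True.

True


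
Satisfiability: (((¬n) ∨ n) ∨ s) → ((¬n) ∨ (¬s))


Search for a satisfying assignment over {n, s}.
Try n=F, s=F: the formula evaluates to T.
A satisfying assignment exists.

Satisfiable.


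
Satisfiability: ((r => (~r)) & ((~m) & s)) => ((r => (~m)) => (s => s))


Search for a satisfying assignment over {m, r, s}.
Try m=False, r=False, s=False: the formula evaluates to True.
A satisfying assignment exists.

Satisfiable.


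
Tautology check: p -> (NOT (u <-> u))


Build the truth table over {p, u}:
p | u | φ
---------
F | F | T
T | F | F
F | T | T
T | T | F
Counterexample at row 2: with p=T, u=F, the formula is F.

No, it is not a tautology.


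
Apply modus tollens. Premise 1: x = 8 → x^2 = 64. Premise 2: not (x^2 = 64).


Modus tollens: from (P → Q) and ¬Q, infer ¬P.
Q = 'x^2 = 64' is denied; since P → Q, P must also fail.

Not (x = 8).


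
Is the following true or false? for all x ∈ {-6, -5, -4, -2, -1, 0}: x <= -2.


Evaluate the predicate on each element: -6:T, -5:T, -4:T, -2:T, -1:F, 0:F.
Counterexample x = -1 fails the predicate.

F


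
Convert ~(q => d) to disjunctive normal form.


Step 1: Rewrite implication then negate: ¬(¬q ∨ d) = q ∧ ¬d.

q & (~d)


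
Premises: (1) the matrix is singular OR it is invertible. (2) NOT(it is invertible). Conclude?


Disjunctive syllogism: from (P ∨ Q) and ¬P, infer Q.
One disjunct, 'it is invertible', is ruled out; the other must hold.

the matrix is singular


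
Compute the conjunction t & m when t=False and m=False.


Conjunction is true only when both operands are true.
Substitute: t=False, m=False.
False & False evaluates to False.

False


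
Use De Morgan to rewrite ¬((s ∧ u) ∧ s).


De Morgan: the negation of a conjunction is the disjunction of the negations.
Distribute ¬ across ∧, flipping it to ∨, and negate each literal.

((¬s) ∨ (¬u)) ∨ (¬s)


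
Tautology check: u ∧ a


Build the truth table over {a, u}:
a | u | φ
---------
F | F | F
T | F | F
F | T | F
T | T | T
Counterexample at row 1: with a=F, u=F, the formula is F.

No, it is not a tautology.


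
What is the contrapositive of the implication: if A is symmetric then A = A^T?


The contrapositive of (P → Q) is (¬Q → ¬P); it is logically equivalent to the original.
Here P = 'A is symmetric' and Q = 'A = A^T'.

If not (A = A^T), then not (A is symmetric).


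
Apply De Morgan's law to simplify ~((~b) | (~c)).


De Morgan: the negation of a disjunction is the conjunction of the negations.
Distribute ~ across |, flipping it to &, and negate each literal.

b & c


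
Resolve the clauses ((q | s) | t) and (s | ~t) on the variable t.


The clauses contain complementary literals t and ~t.
Resolution eliminates this pair and disjoins the remaining literals (merging duplicates).

(s | q)


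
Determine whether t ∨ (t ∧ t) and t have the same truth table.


Compare truth tables:
t | φ | ψ
---------
F | F | F
T | T | T
The columns φ and ψ agree on every row.

Yes, they are logically equivalent.


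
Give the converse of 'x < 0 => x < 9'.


The converse of (P → Q) is (Q → P). It is not in general equivalent to the original.
Here P = 'x < 0' and Q = 'x < 9'.

If x < 9, then x < 0.


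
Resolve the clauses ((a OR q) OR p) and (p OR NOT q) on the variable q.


The clauses contain complementary literals q and NOTq.
Resolution eliminates this pair and disjoins the remaining literals (merging duplicates).

(a OR p)


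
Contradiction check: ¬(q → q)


Truth table over {q}:
q | φ
-----
F | F
T | F
Every row is false.

Yes, it is a contradiction.


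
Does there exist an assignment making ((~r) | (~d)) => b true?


Search for a satisfying assignment over {b, d, r}.
Try b=True, d=False, r=False: the formula evaluates to True.
A satisfying assignment exists.

Satisfiable.


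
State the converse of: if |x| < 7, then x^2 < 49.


The converse of (P → Q) is (Q → P). It is not in general equivalent to the original.
Here P = '|x| < 7' and Q = 'x^2 < 49'.

If x^2 < 49, then |x| < 7.


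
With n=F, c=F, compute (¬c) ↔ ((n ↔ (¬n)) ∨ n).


Substitute n=F, c=F:
¬c = T
¬n = T
n ↔ (¬n) = F ↔ T = F
(n ↔ (¬n)) ∨ n = F ∨ F = F
(¬c) ↔ ((n ↔ (¬n)) ∨ n) = T ↔ F = F

F


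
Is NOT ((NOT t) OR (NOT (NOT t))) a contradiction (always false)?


Truth table over {t}:
t | φ
-----
F | F
T | F
Every row is false.

Yes, it is a contradiction.


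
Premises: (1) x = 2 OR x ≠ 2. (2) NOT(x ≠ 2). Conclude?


Disjunctive syllogism: from (P ∨ Q) and ¬P, infer Q.
One disjunct, 'x ≠ 2', is ruled out; the other must hold.

x = 2


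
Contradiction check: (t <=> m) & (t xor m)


Truth table over {m, t}:
m | t | φ
---------
False | False | False
True | False | False
False | True | False
True | True | False
Every row is false.

Yes, it is a contradiction.


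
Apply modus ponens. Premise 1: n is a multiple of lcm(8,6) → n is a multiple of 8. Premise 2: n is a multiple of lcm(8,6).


Modus ponens: from (P → Q) and P, infer Q.
P = 'n is a multiple of lcm(8,6)' is asserted, and P → Q holds, so Q follows.

n is a multiple of 8.


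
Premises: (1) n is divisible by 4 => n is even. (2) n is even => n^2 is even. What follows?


Hypothetical syllogism: from (P → Q) and (Q → R), infer (P → R).
Chain the two implications through the shared middle term 'n is even'.

n is divisible by 4 => n^2 is even


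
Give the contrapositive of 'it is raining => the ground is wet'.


The contrapositive of (P → Q) is (¬Q → ¬P); it is logically equivalent to the original.
Here P = 'it is raining' and Q = 'the ground is wet'.

If not (the ground is wet), then not (it is raining).


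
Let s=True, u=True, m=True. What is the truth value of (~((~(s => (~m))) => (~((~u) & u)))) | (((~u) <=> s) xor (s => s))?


Substitute s=True, u=True, m=True:
… (earlier sub-steps elided)
~u = False
(~u) & u = False & True = False
~((~u) & u) = True
(~(s => (~m))) => (~((~u) & u)) = True => True = True
~((~(s => (~m))) => (~((~u) & u))) = False
~u = False
(~u) <=> s = False <=> True = False
s => s = True => True = True
((~u) <=> s) xor (s => s) = False xor True = True
(~((~(s => (~m))) => (~((~u) & u)))) | (((~u) <=> s) xor (s => s)) = False | True = True

True


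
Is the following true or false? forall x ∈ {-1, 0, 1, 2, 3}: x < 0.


Evaluate the predicate on each element: -1:True, 0:False, 1:False, 2:False, 3:False.
Counterexample x = 0 fails the predicate.

False


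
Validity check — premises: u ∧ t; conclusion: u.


This matches the form of conjunction elimination: the conclusion follows in every model of the premises.

Valid.


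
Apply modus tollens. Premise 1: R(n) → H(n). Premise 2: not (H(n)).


Modus tollens: from (P → Q) and ¬Q, infer ¬P.
Q = 'H(n)' is denied; since P → Q, P must also fail.

Not (R(n)).


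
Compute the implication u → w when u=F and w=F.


Implication is false only when antecedent is true and consequent is false.
Substitute: u=F, w=F.
F → F evaluates to T.

T


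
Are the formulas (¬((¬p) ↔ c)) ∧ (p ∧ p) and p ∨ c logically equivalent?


Compare truth tables:
c | p | φ | ψ
-------------
F | F | F | F
T | F | F | T
F | T | F | T
T | T | T | T
They differ at row 2 (c=T, p=F): φ=F but ψ=T.

No, they are not logically equivalent.


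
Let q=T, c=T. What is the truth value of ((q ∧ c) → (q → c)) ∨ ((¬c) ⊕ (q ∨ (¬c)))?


Substitute q=T, c=T:
q ∧ c = T ∧ T = T
q → c = T → T = T
(q ∧ c) → (q → c) = T → T = T
¬c = F
¬c = F
q ∨ (¬c) = T ∨ F = T
(¬c) ⊕ (q ∨ (¬c)) = F ⊕ T = T
((q ∧ c) → (q → c)) ∨ ((¬c) ⊕ (q ∨ (¬c))) = T ∨ T = T

T


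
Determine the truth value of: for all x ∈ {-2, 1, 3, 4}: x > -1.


Evaluate the predicate on each element: -2:F, 1:T, 3:T, 4:T.
Counterexample x = -2 fails the predicate.

F
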